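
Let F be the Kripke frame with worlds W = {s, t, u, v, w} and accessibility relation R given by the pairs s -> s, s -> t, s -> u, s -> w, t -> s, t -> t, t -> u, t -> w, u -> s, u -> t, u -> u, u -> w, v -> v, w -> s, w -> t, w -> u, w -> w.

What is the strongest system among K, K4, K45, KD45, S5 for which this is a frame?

S5

Transitive (axiom 4): yes — every two-step R-path is closed by a direct edge.
Euclidean (axiom 5): yes — any two successors of a common world are R-related.
Serial (axiom D): yes — every world has a successor (e.g. s R s).
Reflexive (axiom T): yes — every world is R-related to itself.
So F validates K, K4, K45, KD45, S5. The strongest is S5.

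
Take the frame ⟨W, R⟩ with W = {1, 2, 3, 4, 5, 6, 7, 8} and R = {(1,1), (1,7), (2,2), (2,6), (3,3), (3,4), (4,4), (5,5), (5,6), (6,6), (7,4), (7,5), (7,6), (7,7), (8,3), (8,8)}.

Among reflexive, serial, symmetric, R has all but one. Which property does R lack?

symmetric

Reflexive: yes — every world is R-related to itself.
Serial: yes — every world has a successor (e.g. 1 R 1).
Symmetric: no — 1 R 7 but not 7 R 1.
Only symmetric fails.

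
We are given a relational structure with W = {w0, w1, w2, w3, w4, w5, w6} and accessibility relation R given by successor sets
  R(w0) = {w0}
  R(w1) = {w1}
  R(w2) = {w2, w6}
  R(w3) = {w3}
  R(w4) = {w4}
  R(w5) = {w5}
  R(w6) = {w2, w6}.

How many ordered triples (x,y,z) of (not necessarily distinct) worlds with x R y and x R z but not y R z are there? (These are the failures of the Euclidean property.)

R is Euclidean; there are no such tuples.

0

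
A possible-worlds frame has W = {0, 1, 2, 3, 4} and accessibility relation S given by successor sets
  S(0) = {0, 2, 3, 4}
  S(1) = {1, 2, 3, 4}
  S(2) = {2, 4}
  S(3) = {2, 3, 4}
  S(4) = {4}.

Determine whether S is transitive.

Yes

Transitive: yes — every two-step S-path is closed by a direct edge.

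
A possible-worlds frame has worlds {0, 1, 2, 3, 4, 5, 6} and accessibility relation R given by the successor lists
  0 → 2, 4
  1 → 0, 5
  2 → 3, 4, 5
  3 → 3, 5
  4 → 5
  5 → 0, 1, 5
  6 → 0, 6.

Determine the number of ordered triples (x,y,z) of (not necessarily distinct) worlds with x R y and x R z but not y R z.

Enumerating: (0,2,2), (0,4,2), (0,4,4), (1,0,0), (1,0,5), (2,3,4), (2,4,3), (2,4,4), (2,5,3), (2,5,4), (3,5,3), (5,0,0), (5,0,1), (5,0,5), (5,1,1), (6,0,0), (6,0,6).

17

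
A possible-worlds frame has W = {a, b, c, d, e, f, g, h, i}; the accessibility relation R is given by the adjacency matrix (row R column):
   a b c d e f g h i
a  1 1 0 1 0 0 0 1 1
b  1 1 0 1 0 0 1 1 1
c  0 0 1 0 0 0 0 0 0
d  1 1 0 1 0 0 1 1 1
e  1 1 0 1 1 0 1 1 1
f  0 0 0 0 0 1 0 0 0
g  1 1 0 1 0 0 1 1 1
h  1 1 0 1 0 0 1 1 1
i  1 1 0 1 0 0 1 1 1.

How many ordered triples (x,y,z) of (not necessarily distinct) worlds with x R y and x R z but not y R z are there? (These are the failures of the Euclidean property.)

12

Enumerating: (b,a,g), (d,a,g), (e,a,e), (e,a,g), (e,b,e), (e,d,e), (e,g,e), (e,h,e), (e,i,e), (g,a,g), (h,a,g), (i,a,g).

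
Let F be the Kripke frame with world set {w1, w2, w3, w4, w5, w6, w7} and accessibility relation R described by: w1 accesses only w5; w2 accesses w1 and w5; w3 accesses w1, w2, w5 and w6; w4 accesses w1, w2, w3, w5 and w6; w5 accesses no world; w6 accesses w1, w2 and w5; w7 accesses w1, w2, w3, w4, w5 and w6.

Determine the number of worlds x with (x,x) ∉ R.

Enumerating: w1, w2, w3, w4, w5, w6, w7.

7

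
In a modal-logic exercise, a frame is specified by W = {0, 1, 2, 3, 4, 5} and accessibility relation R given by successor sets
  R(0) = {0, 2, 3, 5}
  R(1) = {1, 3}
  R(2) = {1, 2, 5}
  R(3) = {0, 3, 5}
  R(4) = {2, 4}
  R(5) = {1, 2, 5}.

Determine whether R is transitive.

No

Transitive: no — 0 R 2 and 2 R 1, but not 0 R 1.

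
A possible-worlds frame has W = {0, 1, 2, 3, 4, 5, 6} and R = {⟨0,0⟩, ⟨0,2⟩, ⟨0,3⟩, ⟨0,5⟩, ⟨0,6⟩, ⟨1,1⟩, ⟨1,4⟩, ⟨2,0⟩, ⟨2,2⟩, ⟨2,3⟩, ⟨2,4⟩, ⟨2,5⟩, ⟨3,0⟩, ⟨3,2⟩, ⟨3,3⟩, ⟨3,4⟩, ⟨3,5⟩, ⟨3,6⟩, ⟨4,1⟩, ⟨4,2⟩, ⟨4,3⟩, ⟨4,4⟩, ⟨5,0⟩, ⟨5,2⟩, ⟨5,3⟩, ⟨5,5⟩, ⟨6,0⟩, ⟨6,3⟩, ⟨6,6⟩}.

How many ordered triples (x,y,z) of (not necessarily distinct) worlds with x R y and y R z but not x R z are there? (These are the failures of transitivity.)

22

Enumerating: (0,2,4), (0,3,4), (1,4,2), (1,4,3), (2,0,6), (2,3,6), (2,4,1), (3,4,1), (4,2,0), (4,2,5), (4,3,0), (4,3,5), … and 10 more.
Total: 22.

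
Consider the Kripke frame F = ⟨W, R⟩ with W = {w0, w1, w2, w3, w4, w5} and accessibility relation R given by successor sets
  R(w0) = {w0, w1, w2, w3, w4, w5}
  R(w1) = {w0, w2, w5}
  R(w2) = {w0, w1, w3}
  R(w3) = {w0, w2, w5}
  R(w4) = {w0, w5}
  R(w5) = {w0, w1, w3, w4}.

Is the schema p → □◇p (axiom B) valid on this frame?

Axiom B corresponds to the accessibility relation being symmetric.
Symmetric: yes — every pair in R has its reverse in R.

Yes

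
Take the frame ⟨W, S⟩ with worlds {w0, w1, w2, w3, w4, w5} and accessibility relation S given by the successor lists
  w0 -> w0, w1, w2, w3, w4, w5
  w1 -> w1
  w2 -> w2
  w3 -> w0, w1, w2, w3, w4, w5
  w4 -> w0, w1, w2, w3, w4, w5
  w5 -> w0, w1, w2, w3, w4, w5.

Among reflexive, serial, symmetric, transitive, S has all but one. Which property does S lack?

Reflexive: yes — every world is S-related to itself.
Serial: yes — every world has a successor (e.g. w0 S w0).
Symmetric: no — w0 S w1 but not w1 S w0.
Transitive: yes — every two-step S-path is closed by a direct edge.
Only symmetric fails.

symmetric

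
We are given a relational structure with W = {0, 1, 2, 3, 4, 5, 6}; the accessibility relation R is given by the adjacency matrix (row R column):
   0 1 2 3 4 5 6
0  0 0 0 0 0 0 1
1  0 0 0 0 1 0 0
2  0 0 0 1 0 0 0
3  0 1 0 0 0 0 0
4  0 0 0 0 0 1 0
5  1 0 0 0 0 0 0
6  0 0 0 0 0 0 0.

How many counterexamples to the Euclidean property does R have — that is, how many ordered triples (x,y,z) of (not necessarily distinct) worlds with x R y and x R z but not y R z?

Enumerating: (0,6,6), (1,4,4), (2,3,3), (3,1,1), (4,5,5), (5,0,0).

6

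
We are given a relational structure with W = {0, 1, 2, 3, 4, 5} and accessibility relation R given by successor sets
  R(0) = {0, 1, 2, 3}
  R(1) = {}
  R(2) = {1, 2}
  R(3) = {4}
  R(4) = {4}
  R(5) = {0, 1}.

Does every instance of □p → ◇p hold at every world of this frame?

The schema D characterises exactly the serial frames.
Serial: no — 1 has no R-successor.

No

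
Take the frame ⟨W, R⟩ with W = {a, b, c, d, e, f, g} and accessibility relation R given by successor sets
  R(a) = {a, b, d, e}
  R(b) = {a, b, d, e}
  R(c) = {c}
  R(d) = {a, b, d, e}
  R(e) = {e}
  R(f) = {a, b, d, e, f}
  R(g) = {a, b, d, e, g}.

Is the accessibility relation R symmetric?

Symmetric: no — a R e but not e R a.

No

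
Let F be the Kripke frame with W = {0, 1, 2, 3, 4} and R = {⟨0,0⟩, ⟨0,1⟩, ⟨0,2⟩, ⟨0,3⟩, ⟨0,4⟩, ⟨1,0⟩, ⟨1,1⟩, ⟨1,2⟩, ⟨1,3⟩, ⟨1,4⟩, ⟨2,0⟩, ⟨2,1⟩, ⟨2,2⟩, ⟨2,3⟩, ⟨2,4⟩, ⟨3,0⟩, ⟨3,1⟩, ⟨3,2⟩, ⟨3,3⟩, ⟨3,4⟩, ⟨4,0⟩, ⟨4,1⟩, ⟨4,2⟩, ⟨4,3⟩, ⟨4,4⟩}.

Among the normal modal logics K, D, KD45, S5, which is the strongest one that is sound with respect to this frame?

S5

Serial (axiom D): yes — every world has a successor (e.g. 0 R 0).
Euclidean (axiom 5): yes — any two successors of a common world are R-related.
Transitive (axiom 4): yes — every two-step R-path is closed by a direct edge.
Reflexive (axiom T): yes — every world is R-related to itself.
So F validates K, D, KD45, S5. The strongest is S5.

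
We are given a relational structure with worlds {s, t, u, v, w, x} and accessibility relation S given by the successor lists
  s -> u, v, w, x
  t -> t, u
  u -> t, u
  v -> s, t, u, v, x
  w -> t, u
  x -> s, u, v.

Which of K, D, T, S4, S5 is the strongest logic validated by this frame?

Serial (axiom D): yes — every world has a successor (e.g. s S u).
Reflexive (axiom T): no — s is not related to itself.
Transitive (axiom 4): no — s S u and u S t, but not s S t.
Euclidean (axiom 5): no — s S u and s S v, but not u S v.
So F validates K, D; T would additionally require S to be reflexive. The strongest is D.

D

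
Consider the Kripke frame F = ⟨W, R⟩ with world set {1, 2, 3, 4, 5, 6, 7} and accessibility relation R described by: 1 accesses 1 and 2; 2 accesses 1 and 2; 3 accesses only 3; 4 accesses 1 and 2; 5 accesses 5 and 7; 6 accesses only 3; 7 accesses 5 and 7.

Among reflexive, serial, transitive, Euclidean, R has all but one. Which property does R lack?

reflexive

Reflexive: no — 4 is not related to itself.
Serial: yes — every world has a successor (e.g. 1 R 1).
Transitive: yes — every two-step R-path is closed by a direct edge.
Euclidean: yes — any two successors of a common world are R-related.
Only reflexive fails.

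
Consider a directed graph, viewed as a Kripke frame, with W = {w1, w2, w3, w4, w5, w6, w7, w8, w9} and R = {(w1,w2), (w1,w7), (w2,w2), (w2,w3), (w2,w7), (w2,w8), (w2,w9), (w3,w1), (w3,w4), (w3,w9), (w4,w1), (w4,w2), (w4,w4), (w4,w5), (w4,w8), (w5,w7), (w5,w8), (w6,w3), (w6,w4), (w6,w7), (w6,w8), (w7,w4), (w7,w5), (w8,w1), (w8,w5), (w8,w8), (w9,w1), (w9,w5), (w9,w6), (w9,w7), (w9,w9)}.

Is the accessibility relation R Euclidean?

Euclidean: no — w1 R w7 and w1 R w2, but not w7 R w2.

No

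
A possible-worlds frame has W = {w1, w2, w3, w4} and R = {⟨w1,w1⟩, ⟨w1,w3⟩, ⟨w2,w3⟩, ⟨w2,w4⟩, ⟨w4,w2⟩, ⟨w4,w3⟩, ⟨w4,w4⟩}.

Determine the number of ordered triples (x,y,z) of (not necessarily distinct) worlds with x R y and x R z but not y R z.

Enumerating: (w1,w3,w1), (w1,w3,w3), (w2,w3,w3), (w2,w3,w4), (w4,w2,w2), (w4,w3,w2), (w4,w3,w3), (w4,w3,w4).

8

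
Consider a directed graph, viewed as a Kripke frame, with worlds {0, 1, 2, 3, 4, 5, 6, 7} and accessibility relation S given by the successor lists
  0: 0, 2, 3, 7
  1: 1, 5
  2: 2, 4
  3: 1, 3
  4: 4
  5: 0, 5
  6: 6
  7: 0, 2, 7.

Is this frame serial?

Yes

Serial: yes — every world has a successor (e.g. 0 S 0).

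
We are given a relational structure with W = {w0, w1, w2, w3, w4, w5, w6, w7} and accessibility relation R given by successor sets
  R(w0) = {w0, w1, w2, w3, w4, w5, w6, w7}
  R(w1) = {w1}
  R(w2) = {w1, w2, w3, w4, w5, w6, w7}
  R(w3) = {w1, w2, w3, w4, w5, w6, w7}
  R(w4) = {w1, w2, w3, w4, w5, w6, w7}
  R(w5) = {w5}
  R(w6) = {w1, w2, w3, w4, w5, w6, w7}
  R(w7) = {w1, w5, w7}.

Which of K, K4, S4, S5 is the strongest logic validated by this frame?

Transitive (axiom 4): yes — every two-step R-path is closed by a direct edge.
Reflexive (axiom T): yes — every world is R-related to itself.
Euclidean (axiom 5): no — w0 R w1 and w0 R w2, but not w1 R w2.
So F validates K, K4, S4; S5 would additionally require R to be Euclidean. The strongest is S4.

S4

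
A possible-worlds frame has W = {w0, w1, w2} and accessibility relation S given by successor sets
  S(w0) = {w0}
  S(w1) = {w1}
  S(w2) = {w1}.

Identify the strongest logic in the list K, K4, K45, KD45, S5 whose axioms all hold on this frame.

KD45

Transitive (axiom 4): yes — every two-step S-path is closed by a direct edge.
Euclidean (axiom 5): yes — any two successors of a common world are S-related.
Serial (axiom D): yes — every world has a successor (e.g. w0 S w0).
Reflexive (axiom T): no — w2 is not related to itself.
So F validates K, K4, K45, KD45; S5 would additionally require S to be reflexive. The strongest is KD45.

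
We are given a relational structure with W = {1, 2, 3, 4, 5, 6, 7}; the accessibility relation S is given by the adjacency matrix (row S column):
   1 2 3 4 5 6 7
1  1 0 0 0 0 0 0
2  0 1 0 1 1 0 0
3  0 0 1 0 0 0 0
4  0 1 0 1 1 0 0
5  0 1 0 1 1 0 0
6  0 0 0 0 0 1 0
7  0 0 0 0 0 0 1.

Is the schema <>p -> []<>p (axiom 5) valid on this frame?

Yes

By correspondence theory, 5 is valid on a frame iff S is Euclidean.
Euclidean: yes — any two successors of a common world are S-related.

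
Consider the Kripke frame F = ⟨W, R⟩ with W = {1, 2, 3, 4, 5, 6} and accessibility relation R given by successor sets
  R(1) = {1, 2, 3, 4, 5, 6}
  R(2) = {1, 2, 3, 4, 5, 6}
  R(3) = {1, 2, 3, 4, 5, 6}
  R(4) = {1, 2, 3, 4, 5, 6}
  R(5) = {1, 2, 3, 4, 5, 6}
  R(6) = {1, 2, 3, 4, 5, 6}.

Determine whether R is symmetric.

Yes

Symmetric: yes — every pair in R has its reverse in R.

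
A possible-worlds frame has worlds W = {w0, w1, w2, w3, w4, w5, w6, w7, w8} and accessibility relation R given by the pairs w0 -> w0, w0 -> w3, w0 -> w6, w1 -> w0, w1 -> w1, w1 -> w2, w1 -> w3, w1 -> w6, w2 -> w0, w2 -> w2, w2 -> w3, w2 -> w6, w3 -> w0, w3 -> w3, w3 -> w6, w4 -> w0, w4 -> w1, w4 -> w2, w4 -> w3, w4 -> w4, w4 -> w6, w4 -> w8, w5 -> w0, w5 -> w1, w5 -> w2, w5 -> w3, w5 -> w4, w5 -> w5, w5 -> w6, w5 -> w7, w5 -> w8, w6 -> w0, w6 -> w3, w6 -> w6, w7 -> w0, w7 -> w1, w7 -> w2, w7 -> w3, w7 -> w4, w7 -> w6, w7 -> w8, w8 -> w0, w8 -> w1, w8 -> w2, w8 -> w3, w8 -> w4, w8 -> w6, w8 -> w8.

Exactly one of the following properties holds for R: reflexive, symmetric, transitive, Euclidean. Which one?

transitive

Reflexive: no — w7 is not related to itself.
Symmetric: no — w1 R w0 but not w0 R w1.
Transitive: yes — every two-step R-path is closed by a direct edge.
Euclidean: no — w1 R w0 and w1 R w2, but not w0 R w2.
Only transitive holds.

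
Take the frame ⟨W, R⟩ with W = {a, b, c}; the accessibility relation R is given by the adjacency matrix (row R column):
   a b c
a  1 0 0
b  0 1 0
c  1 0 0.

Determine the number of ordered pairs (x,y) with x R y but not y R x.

1

Enumerating: (c,a).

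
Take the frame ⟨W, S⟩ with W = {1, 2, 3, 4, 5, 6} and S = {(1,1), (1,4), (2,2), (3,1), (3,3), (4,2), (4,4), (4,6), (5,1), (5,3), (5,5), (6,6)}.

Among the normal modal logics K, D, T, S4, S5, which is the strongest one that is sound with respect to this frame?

T

Serial (axiom D): yes — every world has a successor (e.g. 1 S 1).
Reflexive (axiom T): yes — every world is S-related to itself.
Transitive (axiom 4): no — 1 S 4 and 4 S 2, but not 1 S 2.
Euclidean (axiom 5): no — 4 S 2 and 4 S 6, but not 2 S 6.
So F validates K, D, T; S4 would additionally require S to be transitive. The strongest is T.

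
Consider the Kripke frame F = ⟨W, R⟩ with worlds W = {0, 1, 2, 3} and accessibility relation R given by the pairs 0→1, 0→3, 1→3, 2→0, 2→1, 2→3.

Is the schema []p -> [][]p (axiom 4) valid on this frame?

Axiom 4 corresponds to the accessibility relation being transitive.
Transitive: yes — every two-step R-path is closed by a direct edge.

Yes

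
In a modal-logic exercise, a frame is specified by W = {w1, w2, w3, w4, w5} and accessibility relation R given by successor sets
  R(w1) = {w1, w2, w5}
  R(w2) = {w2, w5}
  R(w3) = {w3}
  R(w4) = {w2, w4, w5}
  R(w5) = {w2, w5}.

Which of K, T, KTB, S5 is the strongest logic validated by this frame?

Reflexive (axiom T): yes — every world is R-related to itself.
Symmetric (axiom B): no — w1 R w2 but not w2 R w1.
Euclidean (axiom 5): no — w1 R w2 and w1 R w1, but not w2 R w1.
So F validates K, T; KTB would additionally require R to be symmetric. The strongest is T.

T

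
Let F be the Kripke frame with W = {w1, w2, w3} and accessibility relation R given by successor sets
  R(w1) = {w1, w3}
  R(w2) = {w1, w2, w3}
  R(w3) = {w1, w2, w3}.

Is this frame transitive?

No

Transitive: no — w1 R w3 and w3 R w2, but not w1 R w2.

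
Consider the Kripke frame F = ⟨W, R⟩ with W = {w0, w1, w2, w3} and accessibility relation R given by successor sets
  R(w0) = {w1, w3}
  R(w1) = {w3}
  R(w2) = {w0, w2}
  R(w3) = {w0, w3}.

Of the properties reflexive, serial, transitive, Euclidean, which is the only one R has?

Reflexive: no — w0 is not related to itself.
Serial: yes — every world has a successor (e.g. w0 R w1).
Transitive: no — w1 R w3 and w3 R w0, but not w1 R w0.
Euclidean: no — w0 R w3 and w0 R w1, but not w3 R w1.
Only serial holds.

serial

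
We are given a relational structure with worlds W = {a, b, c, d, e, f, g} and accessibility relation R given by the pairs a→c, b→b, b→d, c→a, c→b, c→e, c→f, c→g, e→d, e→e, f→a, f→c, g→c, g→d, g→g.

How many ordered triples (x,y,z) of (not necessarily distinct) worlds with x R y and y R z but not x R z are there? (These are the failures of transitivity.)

Enumerating: (a,c,a), (a,c,b), (a,c,e), (a,c,f), (a,c,g), (c,a,c), (c,b,d), (c,e,d), (c,f,c), (c,g,c), (c,g,d), (f,c,b), … and 7 more.
Total: 19.

19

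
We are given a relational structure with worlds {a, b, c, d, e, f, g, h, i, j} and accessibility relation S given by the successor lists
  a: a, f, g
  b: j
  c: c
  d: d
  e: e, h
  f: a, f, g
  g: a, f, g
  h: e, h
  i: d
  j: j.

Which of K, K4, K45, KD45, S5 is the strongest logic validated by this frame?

Transitive (axiom 4): yes — every two-step S-path is closed by a direct edge.
Euclidean (axiom 5): yes — any two successors of a common world are S-related.
Serial (axiom D): yes — every world has a successor (e.g. a S a).
Reflexive (axiom T): no — b is not related to itself.
So F validates K, K4, K45, KD45; S5 would additionally require S to be reflexive. The strongest is KD45.

KD45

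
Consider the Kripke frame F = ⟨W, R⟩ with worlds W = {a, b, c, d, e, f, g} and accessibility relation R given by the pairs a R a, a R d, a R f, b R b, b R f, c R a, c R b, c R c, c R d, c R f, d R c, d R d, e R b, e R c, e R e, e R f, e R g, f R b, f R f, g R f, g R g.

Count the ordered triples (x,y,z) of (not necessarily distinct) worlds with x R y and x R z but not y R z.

27

Enumerating: (a,d,a), (a,d,f), (a,f,a), (a,f,d), (c,a,b), (c,a,c), (c,b,a), (c,b,c), (c,b,d), (c,d,a), (c,d,b), (c,d,f), … and 15 more.
Total: 27.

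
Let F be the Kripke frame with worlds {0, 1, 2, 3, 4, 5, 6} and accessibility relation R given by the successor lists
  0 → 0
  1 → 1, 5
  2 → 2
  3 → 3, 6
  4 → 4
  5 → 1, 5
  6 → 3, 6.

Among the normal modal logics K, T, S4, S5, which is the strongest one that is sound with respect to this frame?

S5

Reflexive (axiom T): yes — every world is R-related to itself.
Transitive (axiom 4): yes — every two-step R-path is closed by a direct edge.
Euclidean (axiom 5): yes — any two successors of a common world are R-related.
So F validates K, T, S4, S5. The strongest is S5.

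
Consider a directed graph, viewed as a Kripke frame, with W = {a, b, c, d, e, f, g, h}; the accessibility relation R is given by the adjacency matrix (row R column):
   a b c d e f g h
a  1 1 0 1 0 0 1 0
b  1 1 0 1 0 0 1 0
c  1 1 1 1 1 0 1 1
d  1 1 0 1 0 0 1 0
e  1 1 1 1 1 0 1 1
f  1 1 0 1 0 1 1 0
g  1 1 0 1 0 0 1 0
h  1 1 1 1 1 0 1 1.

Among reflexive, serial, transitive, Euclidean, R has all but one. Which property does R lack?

Euclidean

Reflexive: yes — every world is R-related to itself.
Serial: yes — every world has a successor (e.g. a R a).
Transitive: yes — every two-step R-path is closed by a direct edge.
Euclidean: no — c R a and c R e, but not a R e.
Only Euclidean fails.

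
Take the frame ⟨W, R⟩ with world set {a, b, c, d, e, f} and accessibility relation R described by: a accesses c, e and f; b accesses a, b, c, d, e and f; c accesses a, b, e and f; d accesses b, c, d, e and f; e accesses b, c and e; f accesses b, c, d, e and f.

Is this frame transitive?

Transitive: no — a R c and c R b, but not a R b.

No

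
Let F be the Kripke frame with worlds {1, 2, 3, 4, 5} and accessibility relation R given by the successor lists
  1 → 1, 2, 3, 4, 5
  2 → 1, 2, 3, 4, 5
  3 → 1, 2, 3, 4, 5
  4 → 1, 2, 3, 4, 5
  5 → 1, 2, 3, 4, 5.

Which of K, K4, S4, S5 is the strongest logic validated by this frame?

S5

Transitive (axiom 4): yes — every two-step R-path is closed by a direct edge.
Reflexive (axiom T): yes — every world is R-related to itself.
Euclidean (axiom 5): yes — any two successors of a common world are R-related.
So F validates K, K4, S4, S5. The strongest is S5.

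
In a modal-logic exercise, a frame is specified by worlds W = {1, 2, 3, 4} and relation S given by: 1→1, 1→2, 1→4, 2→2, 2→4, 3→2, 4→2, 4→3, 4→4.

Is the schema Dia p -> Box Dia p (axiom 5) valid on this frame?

No

By correspondence theory, 5 is valid on a frame iff S is Euclidean.
Euclidean: no — 4 S 2 and 4 S 3, but not 2 S 3.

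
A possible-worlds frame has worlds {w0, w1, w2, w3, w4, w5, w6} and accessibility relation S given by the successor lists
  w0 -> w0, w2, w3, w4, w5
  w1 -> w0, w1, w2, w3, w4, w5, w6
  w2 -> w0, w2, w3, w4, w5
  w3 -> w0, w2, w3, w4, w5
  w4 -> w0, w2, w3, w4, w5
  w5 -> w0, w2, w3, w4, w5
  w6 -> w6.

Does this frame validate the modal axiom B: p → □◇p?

By correspondence theory, B is valid on a frame iff S is symmetric.
Symmetric: no — w1 S w0 but not w0 S w1.

No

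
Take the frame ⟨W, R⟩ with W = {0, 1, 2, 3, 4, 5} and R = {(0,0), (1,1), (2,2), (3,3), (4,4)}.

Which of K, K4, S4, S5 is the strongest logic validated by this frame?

K4

Transitive (axiom 4): yes — every two-step R-path is closed by a direct edge.
Reflexive (axiom T): no — 5 is not related to itself.
Euclidean (axiom 5): yes — any two successors of a common world are R-related.
So F validates K, K4; S4 would additionally require R to be reflexive. The strongest is K4.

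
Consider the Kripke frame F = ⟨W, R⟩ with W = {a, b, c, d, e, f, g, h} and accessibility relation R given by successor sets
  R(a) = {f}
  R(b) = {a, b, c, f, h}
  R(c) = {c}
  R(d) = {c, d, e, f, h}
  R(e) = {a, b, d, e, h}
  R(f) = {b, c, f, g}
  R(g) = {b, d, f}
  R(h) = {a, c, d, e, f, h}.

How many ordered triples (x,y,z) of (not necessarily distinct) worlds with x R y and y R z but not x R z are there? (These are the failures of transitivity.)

32

Enumerating: (a,f,b), (a,f,c), (a,f,g), (b,f,g), (b,h,d), (b,h,e), (d,e,a), (d,e,b), (d,f,b), (d,f,g), (d,h,a), (e,a,f), … and 20 more.
Total: 32.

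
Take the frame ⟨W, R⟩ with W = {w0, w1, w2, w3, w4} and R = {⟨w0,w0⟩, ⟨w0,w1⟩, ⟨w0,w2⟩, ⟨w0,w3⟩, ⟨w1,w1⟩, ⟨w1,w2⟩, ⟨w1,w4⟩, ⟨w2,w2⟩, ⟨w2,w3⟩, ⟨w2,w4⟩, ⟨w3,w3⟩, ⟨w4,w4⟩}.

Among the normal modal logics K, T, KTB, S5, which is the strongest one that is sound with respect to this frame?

Reflexive (axiom T): yes — every world is R-related to itself.
Symmetric (axiom B): no — w0 R w1 but not w1 R w0.
Euclidean (axiom 5): no — w0 R w1 and w0 R w3, but not w1 R w3.
So F validates K, T; KTB would additionally require R to be symmetric. The strongest is T.

T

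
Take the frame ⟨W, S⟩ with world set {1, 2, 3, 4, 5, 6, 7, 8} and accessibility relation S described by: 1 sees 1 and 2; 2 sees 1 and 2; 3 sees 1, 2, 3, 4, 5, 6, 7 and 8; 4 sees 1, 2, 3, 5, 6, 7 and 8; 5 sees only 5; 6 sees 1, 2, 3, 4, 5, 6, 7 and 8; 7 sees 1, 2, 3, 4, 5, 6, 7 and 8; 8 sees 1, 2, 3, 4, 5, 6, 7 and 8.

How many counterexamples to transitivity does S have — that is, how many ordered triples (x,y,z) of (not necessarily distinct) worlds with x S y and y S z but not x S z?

4

Enumerating: (4,3,4), (4,6,4), (4,7,4), (4,8,4).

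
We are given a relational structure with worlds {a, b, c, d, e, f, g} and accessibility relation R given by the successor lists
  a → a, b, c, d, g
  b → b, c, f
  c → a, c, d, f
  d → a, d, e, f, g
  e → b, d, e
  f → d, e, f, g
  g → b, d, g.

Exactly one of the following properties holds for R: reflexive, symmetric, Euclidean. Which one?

Reflexive: yes — every world is R-related to itself.
Symmetric: no — a R b but not b R a.
Euclidean: no — a R b and a R d, but not b R d.
Only reflexive holds.

reflexive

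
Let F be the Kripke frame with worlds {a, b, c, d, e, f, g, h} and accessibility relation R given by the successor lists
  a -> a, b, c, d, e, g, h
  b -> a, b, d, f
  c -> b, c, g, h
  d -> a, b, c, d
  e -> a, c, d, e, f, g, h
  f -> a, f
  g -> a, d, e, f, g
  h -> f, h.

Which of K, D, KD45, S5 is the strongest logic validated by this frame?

Serial (axiom D): yes — every world has a successor (e.g. a R a).
Euclidean (axiom 5): no — a R b and a R c, but not b R c.
Transitive (axiom 4): no — a R b and b R f, but not a R f.
Reflexive (axiom T): yes — every world is R-related to itself.
So F validates K, D; KD45 would additionally require R to be Euclidean and transitive. The strongest is D.

D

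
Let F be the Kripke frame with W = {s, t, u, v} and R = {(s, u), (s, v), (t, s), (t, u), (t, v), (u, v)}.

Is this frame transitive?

Yes

Transitive: yes — every two-step R-path is closed by a direct edge.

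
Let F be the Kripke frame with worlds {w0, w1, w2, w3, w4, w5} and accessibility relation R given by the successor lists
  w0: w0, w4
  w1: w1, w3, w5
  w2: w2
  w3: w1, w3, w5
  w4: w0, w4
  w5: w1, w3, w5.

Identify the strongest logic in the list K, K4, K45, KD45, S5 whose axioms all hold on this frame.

Transitive (axiom 4): yes — every two-step R-path is closed by a direct edge.
Euclidean (axiom 5): yes — any two successors of a common world are R-related.
Serial (axiom D): yes — every world has a successor (e.g. w0 R w0).
Reflexive (axiom T): yes — every world is R-related to itself.
So F validates K, K4, K45, KD45, S5. The strongest is S5.

S5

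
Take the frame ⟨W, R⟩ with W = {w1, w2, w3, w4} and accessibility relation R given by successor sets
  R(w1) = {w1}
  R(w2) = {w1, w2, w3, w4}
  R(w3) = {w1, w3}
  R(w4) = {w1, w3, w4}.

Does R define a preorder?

Reflexive: yes — every world is R-related to itself.
Transitive: yes — every two-step R-path is closed by a direct edge.
So R is a preorder.

Yes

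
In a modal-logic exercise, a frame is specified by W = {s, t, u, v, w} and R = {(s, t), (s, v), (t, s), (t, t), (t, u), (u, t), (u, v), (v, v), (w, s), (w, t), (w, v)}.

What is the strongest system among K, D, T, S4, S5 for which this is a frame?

Serial (axiom D): yes — every world has a successor (e.g. s R t).
Reflexive (axiom T): no — s is not related to itself.
Transitive (axiom 4): no — s R t and t R u, but not s R u.
Euclidean (axiom 5): no — s R t and s R v, but not t R v.
So F validates K, D; T would additionally require R to be reflexive. The strongest is D.

D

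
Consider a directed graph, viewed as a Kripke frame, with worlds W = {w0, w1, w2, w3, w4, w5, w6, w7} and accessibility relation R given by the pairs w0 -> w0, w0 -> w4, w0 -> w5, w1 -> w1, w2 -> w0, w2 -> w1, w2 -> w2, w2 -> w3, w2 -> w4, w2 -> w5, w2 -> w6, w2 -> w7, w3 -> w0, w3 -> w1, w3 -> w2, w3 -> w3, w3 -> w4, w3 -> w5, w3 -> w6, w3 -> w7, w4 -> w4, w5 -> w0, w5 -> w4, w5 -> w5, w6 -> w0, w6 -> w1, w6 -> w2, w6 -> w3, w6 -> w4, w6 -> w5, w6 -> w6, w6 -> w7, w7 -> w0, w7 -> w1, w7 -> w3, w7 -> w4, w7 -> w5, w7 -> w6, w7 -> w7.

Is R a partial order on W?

Reflexive: yes — every world is R-related to itself.
Transitive: no — w7 R w3 and w3 R w2, but not w7 R w2.
Antisymmetric: no — w0 R w5 and w5 R w0 with w0 ≠ w5.
So R is not a partial order.

No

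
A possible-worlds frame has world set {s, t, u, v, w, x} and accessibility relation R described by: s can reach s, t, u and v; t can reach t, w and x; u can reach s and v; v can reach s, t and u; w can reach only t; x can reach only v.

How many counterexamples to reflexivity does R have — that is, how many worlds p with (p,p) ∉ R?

Enumerating: u, v, w, x.

4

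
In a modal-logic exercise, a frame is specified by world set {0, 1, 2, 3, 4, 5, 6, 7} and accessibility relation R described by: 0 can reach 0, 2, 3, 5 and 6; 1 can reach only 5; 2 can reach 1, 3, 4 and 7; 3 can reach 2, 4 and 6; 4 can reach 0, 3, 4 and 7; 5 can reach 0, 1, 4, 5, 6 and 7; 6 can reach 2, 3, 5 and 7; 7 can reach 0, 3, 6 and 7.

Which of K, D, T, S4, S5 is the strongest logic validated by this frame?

D

Serial (axiom D): yes — every world has a successor (e.g. 0 R 0).
Reflexive (axiom T): no — 1 is not related to itself.
Transitive (axiom 4): no — 0 R 2 and 2 R 1, but not 0 R 1.
Euclidean (axiom 5): no — 0 R 2 and 0 R 5, but not 2 R 5.
So F validates K, D; T would additionally require R to be reflexive. The strongest is D.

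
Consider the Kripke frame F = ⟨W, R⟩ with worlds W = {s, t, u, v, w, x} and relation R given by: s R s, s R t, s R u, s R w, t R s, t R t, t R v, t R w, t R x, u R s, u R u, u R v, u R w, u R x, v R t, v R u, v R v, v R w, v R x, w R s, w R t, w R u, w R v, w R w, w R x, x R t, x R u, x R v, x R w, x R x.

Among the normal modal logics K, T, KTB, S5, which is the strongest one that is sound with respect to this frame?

KTB

Reflexive (axiom T): yes — every world is R-related to itself.
Symmetric (axiom B): yes — every pair in R has its reverse in R.
Euclidean (axiom 5): no — s R t and s R u, but not t R u.
So F validates K, T, KTB; S5 would additionally require R to be Euclidean. The strongest is KTB.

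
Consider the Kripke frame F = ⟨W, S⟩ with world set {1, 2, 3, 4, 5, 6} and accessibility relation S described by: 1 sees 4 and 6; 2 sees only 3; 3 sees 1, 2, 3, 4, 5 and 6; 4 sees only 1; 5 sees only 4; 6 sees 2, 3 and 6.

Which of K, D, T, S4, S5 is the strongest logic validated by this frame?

D

Serial (axiom D): yes — every world has a successor (e.g. 1 S 4).
Reflexive (axiom T): no — 1 is not related to itself.
Transitive (axiom 4): no — 1 S 6 and 6 S 2, but not 1 S 2.
Euclidean (axiom 5): no — 1 S 4 and 1 S 6, but not 4 S 6.
So F validates K, D; T would additionally require S to be reflexive. The strongest is D.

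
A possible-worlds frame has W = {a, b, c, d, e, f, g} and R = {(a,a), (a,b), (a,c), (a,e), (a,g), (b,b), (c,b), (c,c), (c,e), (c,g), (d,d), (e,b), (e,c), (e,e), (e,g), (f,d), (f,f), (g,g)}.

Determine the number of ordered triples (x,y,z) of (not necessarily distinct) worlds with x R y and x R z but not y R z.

Enumerating: (a,b,a), (a,b,c), (a,b,e), (a,b,g), (a,c,a), (a,e,a), (a,g,a), (a,g,b), (a,g,c), (a,g,e), (c,b,c), (c,b,e), … and 11 more.
Total: 23.

23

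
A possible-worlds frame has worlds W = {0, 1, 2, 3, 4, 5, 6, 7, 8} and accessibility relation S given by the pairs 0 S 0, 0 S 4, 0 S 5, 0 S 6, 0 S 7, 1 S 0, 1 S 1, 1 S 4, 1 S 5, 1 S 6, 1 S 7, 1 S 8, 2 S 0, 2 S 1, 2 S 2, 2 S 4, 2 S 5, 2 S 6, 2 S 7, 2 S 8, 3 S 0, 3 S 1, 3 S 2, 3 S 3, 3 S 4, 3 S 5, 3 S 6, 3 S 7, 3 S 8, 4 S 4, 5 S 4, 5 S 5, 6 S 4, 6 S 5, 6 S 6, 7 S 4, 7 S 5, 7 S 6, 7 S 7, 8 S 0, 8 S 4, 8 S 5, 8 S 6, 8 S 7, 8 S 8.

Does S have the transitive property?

Yes

Transitive: yes — every two-step S-path is closed by a direct edge.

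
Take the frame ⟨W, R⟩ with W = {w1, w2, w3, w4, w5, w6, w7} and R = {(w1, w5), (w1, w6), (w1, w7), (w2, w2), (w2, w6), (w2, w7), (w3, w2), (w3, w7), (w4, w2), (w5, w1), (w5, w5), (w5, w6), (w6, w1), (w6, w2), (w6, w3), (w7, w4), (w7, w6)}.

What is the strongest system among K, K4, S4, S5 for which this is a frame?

Transitive (axiom 4): no — w1 R w6 and w6 R w2, but not w1 R w2.
Reflexive (axiom T): no — w1 is not related to itself.
Euclidean (axiom 5): no — w1 R w5 and w1 R w7, but not w5 R w7.
So F validates K; K4 would additionally require R to be transitive. The strongest is K.

K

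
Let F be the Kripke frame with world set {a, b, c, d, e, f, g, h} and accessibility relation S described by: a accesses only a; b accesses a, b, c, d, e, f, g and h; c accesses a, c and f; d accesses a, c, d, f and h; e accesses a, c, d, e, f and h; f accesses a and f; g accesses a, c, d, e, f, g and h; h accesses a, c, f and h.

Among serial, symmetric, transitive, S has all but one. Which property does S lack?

Serial: yes — every world has a successor (e.g. a S a).
Symmetric: no — b S a but not a S b.
Transitive: yes — every two-step S-path is closed by a direct edge.
Only symmetric fails.

symmetric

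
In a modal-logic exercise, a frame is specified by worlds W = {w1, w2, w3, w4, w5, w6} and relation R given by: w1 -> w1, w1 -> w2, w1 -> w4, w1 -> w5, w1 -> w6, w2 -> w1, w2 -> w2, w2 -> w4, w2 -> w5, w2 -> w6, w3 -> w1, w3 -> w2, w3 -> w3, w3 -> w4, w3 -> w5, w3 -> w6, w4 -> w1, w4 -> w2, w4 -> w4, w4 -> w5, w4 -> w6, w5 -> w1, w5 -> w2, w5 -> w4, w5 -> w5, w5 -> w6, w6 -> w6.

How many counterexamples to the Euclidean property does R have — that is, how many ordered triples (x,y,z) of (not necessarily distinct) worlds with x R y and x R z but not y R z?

25

Enumerating: (w1,w6,w1), (w1,w6,w2), (w1,w6,w4), (w1,w6,w5), (w2,w6,w1), (w2,w6,w2), (w2,w6,w4), (w2,w6,w5), (w3,w1,w3), (w3,w2,w3), (w3,w4,w3), (w3,w5,w3), … and 13 more.
Total: 25.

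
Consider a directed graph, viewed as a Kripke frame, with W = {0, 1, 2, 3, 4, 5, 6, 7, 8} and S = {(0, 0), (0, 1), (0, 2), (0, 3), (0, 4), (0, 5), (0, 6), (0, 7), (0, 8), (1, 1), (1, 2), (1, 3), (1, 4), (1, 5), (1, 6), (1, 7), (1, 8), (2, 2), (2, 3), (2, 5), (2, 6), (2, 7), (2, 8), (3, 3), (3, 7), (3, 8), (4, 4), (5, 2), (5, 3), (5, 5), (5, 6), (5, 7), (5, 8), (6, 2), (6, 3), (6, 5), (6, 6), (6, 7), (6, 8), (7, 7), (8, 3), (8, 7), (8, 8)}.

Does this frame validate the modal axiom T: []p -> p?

Axiom T corresponds to the accessibility relation being reflexive.
Reflexive: yes — every world is S-related to itself.

Yes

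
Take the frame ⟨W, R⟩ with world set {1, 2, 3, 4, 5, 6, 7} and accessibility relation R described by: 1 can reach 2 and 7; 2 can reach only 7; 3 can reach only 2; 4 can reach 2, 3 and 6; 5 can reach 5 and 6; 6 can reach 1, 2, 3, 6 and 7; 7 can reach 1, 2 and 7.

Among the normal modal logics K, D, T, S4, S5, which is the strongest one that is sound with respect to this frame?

Serial (axiom D): yes — every world has a successor (e.g. 1 R 2).
Reflexive (axiom T): no — 1 is not related to itself.
Transitive (axiom 4): no — 2 R 7 and 7 R 1, but not 2 R 1.
Euclidean (axiom 5): no — 4 R 2 and 4 R 3, but not 2 R 3.
So F validates K, D; T would additionally require R to be reflexive. The strongest is D.

D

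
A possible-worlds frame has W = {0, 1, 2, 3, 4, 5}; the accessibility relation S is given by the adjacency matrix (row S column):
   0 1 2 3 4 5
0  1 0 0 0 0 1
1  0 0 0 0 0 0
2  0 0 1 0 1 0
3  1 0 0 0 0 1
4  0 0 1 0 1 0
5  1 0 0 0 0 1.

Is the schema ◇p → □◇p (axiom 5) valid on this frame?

By correspondence theory, 5 is valid on a frame iff S is Euclidean.
Euclidean: yes — any two successors of a common world are S-related.

Yes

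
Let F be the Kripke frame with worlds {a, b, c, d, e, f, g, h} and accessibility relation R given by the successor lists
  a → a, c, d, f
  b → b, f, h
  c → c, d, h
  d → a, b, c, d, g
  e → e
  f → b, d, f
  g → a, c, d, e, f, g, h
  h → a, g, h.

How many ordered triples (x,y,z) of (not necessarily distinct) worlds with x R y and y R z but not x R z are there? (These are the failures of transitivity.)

Enumerating: (a,c,h), (a,d,b), (a,d,g), (a,f,b), (b,f,d), (b,h,a), (b,h,g), (c,d,a), (c,d,b), (c,d,g), (c,h,a), (c,h,g), … and 20 more.
Total: 32.

32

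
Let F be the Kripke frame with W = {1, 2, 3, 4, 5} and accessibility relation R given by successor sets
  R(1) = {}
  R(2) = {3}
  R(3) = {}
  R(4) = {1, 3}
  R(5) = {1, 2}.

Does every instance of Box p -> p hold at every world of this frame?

Axiom T corresponds to the accessibility relation being reflexive.
Reflexive: no — 1 is not related to itself.

No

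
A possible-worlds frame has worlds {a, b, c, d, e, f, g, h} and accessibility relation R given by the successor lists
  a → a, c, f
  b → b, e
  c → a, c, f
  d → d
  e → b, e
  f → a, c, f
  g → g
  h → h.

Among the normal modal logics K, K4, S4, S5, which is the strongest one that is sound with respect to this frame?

S5

Transitive (axiom 4): yes — every two-step R-path is closed by a direct edge.
Reflexive (axiom T): yes — every world is R-related to itself.
Euclidean (axiom 5): yes — any two successors of a common world are R-related.
So F validates K, K4, S4, S5. The strongest is S5.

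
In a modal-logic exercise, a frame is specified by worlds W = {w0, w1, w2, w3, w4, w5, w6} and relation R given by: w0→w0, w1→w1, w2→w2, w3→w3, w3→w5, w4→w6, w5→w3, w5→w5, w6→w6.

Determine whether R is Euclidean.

Yes

Euclidean: yes — any two successors of a common world are R-related.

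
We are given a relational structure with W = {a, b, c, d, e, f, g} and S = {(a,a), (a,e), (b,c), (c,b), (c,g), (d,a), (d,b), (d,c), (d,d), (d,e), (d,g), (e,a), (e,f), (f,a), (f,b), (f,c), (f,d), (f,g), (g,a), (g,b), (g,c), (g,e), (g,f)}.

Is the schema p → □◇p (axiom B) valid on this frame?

No

Axiom B corresponds to the accessibility relation being symmetric.
Symmetric: no — d S a but not a S d.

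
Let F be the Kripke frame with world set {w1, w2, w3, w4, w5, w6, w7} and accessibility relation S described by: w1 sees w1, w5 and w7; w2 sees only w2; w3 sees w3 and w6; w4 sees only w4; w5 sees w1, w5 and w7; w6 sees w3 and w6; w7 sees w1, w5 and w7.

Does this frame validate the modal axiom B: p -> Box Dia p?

Axiom B corresponds to the accessibility relation being symmetric.
Symmetric: yes — every pair in S has its reverse in S.

Yes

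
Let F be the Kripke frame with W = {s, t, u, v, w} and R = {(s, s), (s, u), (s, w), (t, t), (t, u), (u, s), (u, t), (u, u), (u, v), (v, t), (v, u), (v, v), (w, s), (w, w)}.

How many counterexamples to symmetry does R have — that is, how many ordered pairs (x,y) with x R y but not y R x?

1

Enumerating: (v,t).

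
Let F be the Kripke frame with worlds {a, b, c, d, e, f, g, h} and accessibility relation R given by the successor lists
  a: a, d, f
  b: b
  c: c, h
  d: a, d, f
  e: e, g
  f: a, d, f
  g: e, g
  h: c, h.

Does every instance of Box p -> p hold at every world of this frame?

Yes

Axiom T corresponds to the accessibility relation being reflexive.
Reflexive: yes — every world is R-related to itself.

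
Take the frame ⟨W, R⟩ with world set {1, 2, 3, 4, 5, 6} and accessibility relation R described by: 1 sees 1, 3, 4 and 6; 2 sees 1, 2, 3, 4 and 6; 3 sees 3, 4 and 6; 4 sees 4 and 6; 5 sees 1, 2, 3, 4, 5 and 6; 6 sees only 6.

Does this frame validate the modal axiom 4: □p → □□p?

Yes

The schema 4 characterises exactly the transitive frames.
Transitive: yes — every two-step R-path is closed by a direct edge.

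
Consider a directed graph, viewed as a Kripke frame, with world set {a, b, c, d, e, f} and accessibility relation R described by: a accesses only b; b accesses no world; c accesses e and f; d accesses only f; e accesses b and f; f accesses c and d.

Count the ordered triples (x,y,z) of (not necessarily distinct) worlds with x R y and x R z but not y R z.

13

Enumerating: (a,b,b), (c,e,e), (c,f,e), (c,f,f), (d,f,f), (e,b,b), (e,b,f), (e,f,b), (e,f,f), (f,c,c), (f,c,d), (f,d,c), (f,d,d).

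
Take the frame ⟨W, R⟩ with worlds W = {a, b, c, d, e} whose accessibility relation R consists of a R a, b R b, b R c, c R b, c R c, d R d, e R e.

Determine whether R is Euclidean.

Euclidean: yes — any two successors of a common world are R-related.

Yes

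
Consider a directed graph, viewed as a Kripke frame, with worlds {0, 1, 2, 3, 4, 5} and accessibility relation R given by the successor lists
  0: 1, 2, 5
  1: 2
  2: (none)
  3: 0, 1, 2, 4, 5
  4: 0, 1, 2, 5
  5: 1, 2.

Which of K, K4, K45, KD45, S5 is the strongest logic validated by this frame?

Transitive (axiom 4): yes — every two-step R-path is closed by a direct edge.
Euclidean (axiom 5): no — 0 R 1 and 0 R 5, but not 1 R 5.
Serial (axiom D): no — 2 has no R-successor.
Reflexive (axiom T): no — 0 is not related to itself.
So F validates K, K4; K45 would additionally require R to be Euclidean. The strongest is K4.

K4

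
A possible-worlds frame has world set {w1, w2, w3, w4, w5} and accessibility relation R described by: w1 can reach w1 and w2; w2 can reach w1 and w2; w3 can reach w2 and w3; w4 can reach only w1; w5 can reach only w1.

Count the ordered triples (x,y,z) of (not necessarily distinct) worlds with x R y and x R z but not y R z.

1

Enumerating: (w3,w2,w3).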